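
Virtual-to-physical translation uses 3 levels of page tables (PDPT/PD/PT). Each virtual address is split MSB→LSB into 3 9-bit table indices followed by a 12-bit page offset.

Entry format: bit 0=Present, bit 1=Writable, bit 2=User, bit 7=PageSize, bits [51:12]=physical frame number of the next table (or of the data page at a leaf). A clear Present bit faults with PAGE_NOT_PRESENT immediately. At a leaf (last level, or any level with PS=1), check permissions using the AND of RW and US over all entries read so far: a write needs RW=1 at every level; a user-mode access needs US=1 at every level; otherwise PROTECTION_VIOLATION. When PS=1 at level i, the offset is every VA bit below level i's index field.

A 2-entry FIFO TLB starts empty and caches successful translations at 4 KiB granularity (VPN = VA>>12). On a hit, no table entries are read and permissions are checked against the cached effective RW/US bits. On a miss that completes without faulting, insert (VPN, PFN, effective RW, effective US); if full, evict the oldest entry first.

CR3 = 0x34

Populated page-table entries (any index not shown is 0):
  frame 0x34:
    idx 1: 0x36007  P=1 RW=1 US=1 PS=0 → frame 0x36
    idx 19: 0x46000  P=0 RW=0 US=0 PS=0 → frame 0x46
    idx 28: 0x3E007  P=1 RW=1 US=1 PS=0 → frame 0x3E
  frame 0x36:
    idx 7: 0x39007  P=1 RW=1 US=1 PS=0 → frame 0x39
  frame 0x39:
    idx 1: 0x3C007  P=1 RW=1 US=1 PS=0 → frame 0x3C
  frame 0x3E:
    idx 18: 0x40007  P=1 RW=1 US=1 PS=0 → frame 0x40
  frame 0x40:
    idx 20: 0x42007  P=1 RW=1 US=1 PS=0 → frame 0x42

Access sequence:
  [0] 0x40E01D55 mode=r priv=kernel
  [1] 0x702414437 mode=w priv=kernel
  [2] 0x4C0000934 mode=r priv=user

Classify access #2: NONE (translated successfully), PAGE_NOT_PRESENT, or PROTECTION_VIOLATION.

Per-access translation:
#0 VA=0x40E01D55 (r,kernel):
  L0 @0x34[1] → 0x36007  P=1,RW=1,US=1,PS=0
  L1 @0x36[7] → 0x39007  P=1,RW=1,US=1,PS=0
  L2 @0x39[1] → 0x3C007  P=1,RW=1,US=1,PS=0
  ⇒ phys 0x3CD55  [3 reads]
#1 VA=0x702414437 (w,kernel):
  L0 @0x34[28] → 0x3E007  P=1,RW=1,US=1,PS=0
  L1 @0x3E[18] → 0x40007  P=1,RW=1,US=1,PS=0
  L2 @0x40[20] → 0x42007  P=1,RW=1,US=1,PS=0
  ⇒ phys 0x42437  [3 reads]
#2 VA=0x4C0000934 (r,user):
  L0 @0x34[19] → 0x46000  P=0,RW=0,US=0,PS=0
  → PAGE_NOT_PRESENT  (1 entries read)

Access #2 fault: PAGE_NOT_PRESENT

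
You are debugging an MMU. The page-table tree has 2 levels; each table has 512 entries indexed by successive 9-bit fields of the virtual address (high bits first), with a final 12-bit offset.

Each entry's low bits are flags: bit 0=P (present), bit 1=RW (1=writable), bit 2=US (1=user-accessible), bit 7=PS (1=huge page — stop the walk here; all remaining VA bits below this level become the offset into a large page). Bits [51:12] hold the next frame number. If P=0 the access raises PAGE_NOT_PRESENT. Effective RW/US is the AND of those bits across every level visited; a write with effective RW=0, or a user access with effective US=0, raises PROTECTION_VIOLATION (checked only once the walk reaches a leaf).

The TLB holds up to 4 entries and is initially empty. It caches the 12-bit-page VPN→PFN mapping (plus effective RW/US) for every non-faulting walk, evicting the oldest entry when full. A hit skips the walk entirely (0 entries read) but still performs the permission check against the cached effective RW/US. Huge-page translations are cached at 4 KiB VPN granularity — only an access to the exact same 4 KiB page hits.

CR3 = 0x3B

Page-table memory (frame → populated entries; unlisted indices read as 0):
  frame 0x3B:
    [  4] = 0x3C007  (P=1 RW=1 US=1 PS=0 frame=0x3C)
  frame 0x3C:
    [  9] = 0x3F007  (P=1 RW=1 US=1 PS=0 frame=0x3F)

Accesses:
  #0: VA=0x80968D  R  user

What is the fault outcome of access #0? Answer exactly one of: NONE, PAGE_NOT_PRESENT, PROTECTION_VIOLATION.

Trace:
#0 VA=0x80968D (r,user):
  L0 @0x3B[4] → 0x3C007  P=1,RW=1,US=1,PS=0
  L1 @0x3C[9] → 0x3F007  P=1,RW=1,US=1,PS=0
  ✓ 0x3F68D  — 2 lookups

Access #0 fault: NONE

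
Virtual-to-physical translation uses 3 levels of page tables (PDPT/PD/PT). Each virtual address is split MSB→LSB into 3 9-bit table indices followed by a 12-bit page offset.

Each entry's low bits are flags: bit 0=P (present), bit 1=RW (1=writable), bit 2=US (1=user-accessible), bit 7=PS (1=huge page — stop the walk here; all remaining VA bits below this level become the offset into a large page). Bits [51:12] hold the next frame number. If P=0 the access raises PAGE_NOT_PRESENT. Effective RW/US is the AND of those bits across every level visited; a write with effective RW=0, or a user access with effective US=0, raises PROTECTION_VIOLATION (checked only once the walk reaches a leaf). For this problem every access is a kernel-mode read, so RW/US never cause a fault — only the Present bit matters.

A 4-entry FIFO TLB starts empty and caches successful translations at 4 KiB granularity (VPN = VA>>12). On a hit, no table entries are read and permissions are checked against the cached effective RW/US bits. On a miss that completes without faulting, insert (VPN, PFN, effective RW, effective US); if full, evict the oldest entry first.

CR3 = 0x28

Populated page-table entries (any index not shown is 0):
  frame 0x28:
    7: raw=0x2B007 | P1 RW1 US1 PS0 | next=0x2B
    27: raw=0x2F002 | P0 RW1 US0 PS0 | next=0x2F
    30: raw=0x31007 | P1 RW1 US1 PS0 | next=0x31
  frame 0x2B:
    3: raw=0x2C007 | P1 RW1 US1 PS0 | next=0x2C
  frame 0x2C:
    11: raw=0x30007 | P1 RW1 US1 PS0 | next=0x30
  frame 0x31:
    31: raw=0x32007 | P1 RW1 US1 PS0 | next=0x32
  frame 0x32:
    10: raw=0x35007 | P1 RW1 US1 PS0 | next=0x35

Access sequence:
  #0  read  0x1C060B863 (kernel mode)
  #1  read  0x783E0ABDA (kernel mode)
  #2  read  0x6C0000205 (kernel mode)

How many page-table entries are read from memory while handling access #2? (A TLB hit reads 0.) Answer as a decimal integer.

Walk each access:
#0 VA=0x1C060B863 (r,kernel):
  L0 @0x28[7] → 0x2B007  P=1,RW=1,US=1,PS=0
  L1 @0x2B[3] → 0x2C007  P=1,RW=1,US=1,PS=0
  L2 @0x2C[11] → 0x30007  P=1,RW=1,US=1,PS=0
  ⇒ phys 0x30863  [3 reads]
#1 VA=0x783E0ABDA (r,kernel):
  L0 @0x28[30] → 0x31007  P=1,RW=1,US=1,PS=0
  L1 @0x31[31] → 0x32007  P=1,RW=1,US=1,PS=0
  L2 @0x32[10] → 0x35007  P=1,RW=1,US=1,PS=0
  ⇒ phys 0x35BDA  [3 reads]
#2 VA=0x6C0000205 (r,kernel):
  L0 @0x28[27] → 0x2F002  P=0,RW=1,US=0,PS=0
  ⇒ fault: PAGE_NOT_PRESENT  — 1 lookups

Entries read for #2: 1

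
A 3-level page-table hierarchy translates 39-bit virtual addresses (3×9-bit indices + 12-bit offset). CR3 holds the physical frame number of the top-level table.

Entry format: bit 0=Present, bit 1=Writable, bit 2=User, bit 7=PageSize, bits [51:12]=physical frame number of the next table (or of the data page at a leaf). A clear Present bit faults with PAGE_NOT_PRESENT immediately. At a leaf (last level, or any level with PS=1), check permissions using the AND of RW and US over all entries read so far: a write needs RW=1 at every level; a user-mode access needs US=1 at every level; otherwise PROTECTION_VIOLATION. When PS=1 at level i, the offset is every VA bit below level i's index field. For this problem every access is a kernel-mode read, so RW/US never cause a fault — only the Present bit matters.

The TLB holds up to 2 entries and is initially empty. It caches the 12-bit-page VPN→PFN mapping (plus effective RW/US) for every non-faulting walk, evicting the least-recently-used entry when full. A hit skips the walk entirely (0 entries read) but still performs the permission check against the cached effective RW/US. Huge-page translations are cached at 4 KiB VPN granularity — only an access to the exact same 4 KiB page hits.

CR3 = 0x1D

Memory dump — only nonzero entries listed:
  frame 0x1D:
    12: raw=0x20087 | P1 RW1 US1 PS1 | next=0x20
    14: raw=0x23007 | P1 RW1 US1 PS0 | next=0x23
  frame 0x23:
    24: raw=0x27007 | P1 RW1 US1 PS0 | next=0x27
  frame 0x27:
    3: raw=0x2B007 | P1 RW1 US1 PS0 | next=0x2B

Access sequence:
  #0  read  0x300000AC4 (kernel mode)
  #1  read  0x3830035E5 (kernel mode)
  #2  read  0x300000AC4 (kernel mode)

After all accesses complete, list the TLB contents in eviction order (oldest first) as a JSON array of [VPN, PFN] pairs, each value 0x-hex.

Trace:
#0 VA=0x300000AC4 (r,kernel):
  [0] read 0x1D idx=12: raw=0x20087 flags P=1 W=1 U=1 S=1
  ✓ 0x20AC4 (huge @L0)  — 1 lookups
#1 VA=0x3830035E5 (r,kernel):
  [0] read 0x1D idx=14: raw=0x23007 flags P=1 W=1 U=1 S=0
  [1] read 0x23 idx=24: raw=0x27007 flags P=1 W=1 U=1 S=0
  [2] read 0x27 idx=3: raw=0x2B007 flags P=1 W=1 U=1 S=0
  ✓ 0x2B5E5  — 3 lookups
#2 VA=0x300000AC4 (r,kernel):
  TLB hit vpn=0x300000 → PA=0x20AC4

TLB: [["0x383003", "0x2B"], ["0x300000", "0x20"]]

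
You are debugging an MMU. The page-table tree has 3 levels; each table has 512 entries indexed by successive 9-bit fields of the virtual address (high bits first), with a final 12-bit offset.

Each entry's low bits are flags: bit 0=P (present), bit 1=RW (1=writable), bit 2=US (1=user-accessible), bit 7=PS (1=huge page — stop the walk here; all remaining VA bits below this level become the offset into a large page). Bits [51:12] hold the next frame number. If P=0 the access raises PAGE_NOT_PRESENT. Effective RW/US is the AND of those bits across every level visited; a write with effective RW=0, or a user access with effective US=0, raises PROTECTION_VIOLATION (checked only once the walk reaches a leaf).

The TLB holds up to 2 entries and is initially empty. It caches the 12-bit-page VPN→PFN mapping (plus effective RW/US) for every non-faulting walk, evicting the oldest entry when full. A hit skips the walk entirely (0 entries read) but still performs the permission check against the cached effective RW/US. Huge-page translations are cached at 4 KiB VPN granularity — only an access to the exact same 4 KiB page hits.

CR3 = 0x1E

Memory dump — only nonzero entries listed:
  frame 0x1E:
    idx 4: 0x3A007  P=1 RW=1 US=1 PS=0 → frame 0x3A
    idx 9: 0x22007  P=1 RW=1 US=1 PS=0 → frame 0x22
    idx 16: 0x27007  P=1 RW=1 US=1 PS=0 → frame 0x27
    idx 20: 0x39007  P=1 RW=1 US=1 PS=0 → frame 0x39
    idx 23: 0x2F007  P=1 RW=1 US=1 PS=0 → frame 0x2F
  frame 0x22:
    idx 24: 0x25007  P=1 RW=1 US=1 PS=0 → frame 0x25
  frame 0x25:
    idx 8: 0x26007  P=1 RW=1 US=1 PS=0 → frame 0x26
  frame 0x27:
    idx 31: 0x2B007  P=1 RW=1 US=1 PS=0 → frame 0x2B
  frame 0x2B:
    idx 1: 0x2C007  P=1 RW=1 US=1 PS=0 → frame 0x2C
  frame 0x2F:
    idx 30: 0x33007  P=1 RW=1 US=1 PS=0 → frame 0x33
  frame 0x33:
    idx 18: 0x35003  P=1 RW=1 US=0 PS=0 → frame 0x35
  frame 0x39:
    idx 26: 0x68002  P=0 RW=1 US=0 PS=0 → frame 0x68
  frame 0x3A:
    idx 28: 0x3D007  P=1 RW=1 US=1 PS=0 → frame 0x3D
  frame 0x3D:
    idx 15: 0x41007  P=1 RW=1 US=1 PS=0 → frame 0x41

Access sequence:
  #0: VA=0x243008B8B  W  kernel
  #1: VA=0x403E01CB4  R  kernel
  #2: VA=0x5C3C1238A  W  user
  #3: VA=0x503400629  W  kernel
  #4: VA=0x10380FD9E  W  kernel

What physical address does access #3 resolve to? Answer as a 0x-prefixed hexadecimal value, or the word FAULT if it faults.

Per-access translation:
#0 VA=0x243008B8B (w,kernel):
  L0 @0x1E[9] → 0x22007  P=1,RW=1,US=1,PS=0
  L1 @0x22[24] → 0x25007  P=1,RW=1,US=1,PS=0
  L2 @0x25[8] → 0x26007  P=1,RW=1,US=1,PS=0
  → PA=0x26B8B  (3 entries read)
#1 VA=0x403E01CB4 (r,kernel):
  L0 @0x1E[16] → 0x27007  P=1,RW=1,US=1,PS=0
  L1 @0x27[31] → 0x2B007  P=1,RW=1,US=1,PS=0
  L2 @0x2B[1] → 0x2C007  P=1,RW=1,US=1,PS=0
  → PA=0x2CCB4  (3 entries read)
#2 VA=0x5C3C1238A (w,user):
  L0 @0x1E[23] → 0x2F007  P=1,RW=1,US=1,PS=0
  L1 @0x2F[30] → 0x33007  P=1,RW=1,US=1,PS=0
  L2 @0x33[18] → 0x35003  P=1,RW=1,US=0,PS=0
  ✗ PROTECTION_VIOLATION  [3 reads]
#3 VA=0x503400629 (w,kernel):
  L0 @0x1E[20] → 0x39007  P=1,RW=1,US=1,PS=0
  L1 @0x39[26] → 0x68002  P=0,RW=1,US=0,PS=0
  ✗ PAGE_NOT_PRESENT  [2 reads]
#4 VA=0x10380FD9E (w,kernel):
  L0 @0x1E[4] → 0x3A007  P=1,RW=1,US=1,PS=0
  L1 @0x3A[28] → 0x3D007  P=1,RW=1,US=1,PS=0
  L2 @0x3D[15] → 0x41007  P=1,RW=1,US=1,PS=0
  → PA=0x41D9E  (3 entries read)

Access #3 PA: FAULT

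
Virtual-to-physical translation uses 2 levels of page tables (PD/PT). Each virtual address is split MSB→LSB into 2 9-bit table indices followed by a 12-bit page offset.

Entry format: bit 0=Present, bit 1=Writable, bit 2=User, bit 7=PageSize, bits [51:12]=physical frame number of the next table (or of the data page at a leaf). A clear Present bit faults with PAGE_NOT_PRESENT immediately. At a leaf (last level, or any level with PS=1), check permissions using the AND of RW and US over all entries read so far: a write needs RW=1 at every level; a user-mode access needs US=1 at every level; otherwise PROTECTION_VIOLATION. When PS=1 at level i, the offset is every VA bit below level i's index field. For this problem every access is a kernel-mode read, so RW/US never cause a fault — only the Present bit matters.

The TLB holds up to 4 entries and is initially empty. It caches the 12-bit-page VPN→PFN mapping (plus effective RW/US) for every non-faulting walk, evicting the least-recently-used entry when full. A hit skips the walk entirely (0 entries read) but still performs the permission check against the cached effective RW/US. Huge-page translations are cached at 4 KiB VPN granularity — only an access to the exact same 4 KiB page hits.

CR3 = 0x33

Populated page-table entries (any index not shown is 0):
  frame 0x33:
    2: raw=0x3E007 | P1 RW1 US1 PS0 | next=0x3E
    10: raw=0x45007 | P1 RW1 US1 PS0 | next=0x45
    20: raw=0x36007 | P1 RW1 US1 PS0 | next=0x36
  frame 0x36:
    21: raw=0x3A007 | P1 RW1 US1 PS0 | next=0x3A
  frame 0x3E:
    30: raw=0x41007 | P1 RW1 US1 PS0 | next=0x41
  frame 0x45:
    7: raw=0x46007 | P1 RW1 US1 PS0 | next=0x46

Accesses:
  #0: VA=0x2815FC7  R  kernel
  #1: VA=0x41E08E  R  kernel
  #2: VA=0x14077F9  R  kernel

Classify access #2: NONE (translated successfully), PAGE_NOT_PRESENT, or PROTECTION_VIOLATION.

Walk each access:
#0 VA=0x2815FC7 (r,kernel):
  L0 @0x33[20] → 0x36007  P=1,RW=1,US=1,PS=0
  L1 @0x36[21] → 0x3A007  P=1,RW=1,US=1,PS=0
  ✓ 0x3AFC7  — 2 lookups
#1 VA=0x41E08E (r,kernel):
  L0 @0x33[2] → 0x3E007  P=1,RW=1,US=1,PS=0
  L1 @0x3E[30] → 0x41007  P=1,RW=1,US=1,PS=0
  ✓ 0x4108E  — 2 lookups
#2 VA=0x14077F9 (r,kernel):
  L0 @0x33[10] → 0x45007  P=1,RW=1,US=1,PS=0
  L1 @0x45[7] → 0x46007  P=1,RW=1,US=1,PS=0
  ✓ 0x467F9  — 2 lookups

Access #2 fault: NONE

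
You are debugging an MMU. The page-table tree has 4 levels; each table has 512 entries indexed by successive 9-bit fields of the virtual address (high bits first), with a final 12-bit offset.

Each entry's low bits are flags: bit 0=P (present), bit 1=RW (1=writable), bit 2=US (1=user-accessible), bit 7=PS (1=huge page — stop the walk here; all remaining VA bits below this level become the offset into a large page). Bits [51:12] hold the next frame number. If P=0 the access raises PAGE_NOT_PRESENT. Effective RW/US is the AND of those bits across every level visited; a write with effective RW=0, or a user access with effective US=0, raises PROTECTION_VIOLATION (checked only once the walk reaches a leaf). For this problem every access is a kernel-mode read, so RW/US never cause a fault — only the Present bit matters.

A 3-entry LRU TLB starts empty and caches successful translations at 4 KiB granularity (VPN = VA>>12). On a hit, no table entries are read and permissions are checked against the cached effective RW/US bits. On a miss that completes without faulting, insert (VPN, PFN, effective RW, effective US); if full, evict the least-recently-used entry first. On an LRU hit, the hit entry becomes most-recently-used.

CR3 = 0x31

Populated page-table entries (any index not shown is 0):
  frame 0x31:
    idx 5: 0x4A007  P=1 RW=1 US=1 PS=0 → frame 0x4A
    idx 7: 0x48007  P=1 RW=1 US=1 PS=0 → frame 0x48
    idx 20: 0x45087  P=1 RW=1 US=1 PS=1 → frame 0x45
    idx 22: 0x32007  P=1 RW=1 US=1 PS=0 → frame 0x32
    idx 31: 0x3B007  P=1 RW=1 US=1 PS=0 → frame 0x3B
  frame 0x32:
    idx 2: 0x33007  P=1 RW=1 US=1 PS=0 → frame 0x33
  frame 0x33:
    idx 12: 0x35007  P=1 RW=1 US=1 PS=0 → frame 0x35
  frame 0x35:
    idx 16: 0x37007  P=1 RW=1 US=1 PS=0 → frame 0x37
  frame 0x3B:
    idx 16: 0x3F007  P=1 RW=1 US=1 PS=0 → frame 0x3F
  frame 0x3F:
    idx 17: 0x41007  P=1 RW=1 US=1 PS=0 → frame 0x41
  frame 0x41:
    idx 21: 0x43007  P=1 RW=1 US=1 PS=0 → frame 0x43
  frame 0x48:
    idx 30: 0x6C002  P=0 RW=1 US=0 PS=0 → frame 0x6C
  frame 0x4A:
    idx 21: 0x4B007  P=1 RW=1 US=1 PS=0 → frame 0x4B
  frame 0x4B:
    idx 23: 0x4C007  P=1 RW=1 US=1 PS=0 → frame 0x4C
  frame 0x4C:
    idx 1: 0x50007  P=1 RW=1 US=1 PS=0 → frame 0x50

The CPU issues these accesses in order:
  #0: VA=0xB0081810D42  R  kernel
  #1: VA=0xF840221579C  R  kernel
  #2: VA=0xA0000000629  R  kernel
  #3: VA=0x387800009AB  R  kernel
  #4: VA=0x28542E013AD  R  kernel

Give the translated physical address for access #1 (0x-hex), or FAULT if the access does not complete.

Trace:
#0 VA=0xB0081810D42 (r,kernel):
  L0: frame=0x31 idx=22 entry=0x32007 [P=1 RW=1 US=1 PS=0]
  L1: frame=0x32 idx=2 entry=0x33007 [P=1 RW=1 US=1 PS=0]
  L2: frame=0x33 idx=12 entry=0x35007 [P=1 RW=1 US=1 PS=0]
  L3: frame=0x35 idx=16 entry=0x37007 [P=1 RW=1 US=1 PS=0]
  ⇒ phys 0x37D42  [4 reads]
#1 VA=0xF840221579C (r,kernel):
  L0: frame=0x31 idx=31 entry=0x3B007 [P=1 RW=1 US=1 PS=0]
  L1: frame=0x3B idx=16 entry=0x3F007 [P=1 RW=1 US=1 PS=0]
  L2: frame=0x3F idx=17 entry=0x41007 [P=1 RW=1 US=1 PS=0]
  L3: frame=0x41 idx=21 entry=0x43007 [P=1 RW=1 US=1 PS=0]
  ⇒ phys 0x4379C  [4 reads]
#2 VA=0xA0000000629 (r,kernel):
  L0: frame=0x31 idx=20 entry=0x45087 [P=1 RW=1 US=1 PS=1]
  ⇒ phys 0x45629 (huge @L0)  [1 reads]
#3 VA=0x387800009AB (r,kernel):
  L0: frame=0x31 idx=7 entry=0x48007 [P=1 RW=1 US=1 PS=0]
  L1: frame=0x48 idx=30 entry=0x6C002 [P=0 RW=1 US=0 PS=0]
  ⇒ fault: PAGE_NOT_PRESENT  — 2 lookups
#4 VA=0x28542E013AD (r,kernel):
  L0: frame=0x31 idx=5 entry=0x4A007 [P=1 RW=1 US=1 PS=0]
  L1: frame=0x4A idx=21 entry=0x4B007 [P=1 RW=1 US=1 PS=0]
  L2: frame=0x4B idx=23 entry=0x4C007 [P=1 RW=1 US=1 PS=0]
  L3: frame=0x4C idx=1 entry=0x50007 [P=1 RW=1 US=1 PS=0]
  ⇒ phys 0x503AD  [4 reads]

Access #1 PA: 0x4379C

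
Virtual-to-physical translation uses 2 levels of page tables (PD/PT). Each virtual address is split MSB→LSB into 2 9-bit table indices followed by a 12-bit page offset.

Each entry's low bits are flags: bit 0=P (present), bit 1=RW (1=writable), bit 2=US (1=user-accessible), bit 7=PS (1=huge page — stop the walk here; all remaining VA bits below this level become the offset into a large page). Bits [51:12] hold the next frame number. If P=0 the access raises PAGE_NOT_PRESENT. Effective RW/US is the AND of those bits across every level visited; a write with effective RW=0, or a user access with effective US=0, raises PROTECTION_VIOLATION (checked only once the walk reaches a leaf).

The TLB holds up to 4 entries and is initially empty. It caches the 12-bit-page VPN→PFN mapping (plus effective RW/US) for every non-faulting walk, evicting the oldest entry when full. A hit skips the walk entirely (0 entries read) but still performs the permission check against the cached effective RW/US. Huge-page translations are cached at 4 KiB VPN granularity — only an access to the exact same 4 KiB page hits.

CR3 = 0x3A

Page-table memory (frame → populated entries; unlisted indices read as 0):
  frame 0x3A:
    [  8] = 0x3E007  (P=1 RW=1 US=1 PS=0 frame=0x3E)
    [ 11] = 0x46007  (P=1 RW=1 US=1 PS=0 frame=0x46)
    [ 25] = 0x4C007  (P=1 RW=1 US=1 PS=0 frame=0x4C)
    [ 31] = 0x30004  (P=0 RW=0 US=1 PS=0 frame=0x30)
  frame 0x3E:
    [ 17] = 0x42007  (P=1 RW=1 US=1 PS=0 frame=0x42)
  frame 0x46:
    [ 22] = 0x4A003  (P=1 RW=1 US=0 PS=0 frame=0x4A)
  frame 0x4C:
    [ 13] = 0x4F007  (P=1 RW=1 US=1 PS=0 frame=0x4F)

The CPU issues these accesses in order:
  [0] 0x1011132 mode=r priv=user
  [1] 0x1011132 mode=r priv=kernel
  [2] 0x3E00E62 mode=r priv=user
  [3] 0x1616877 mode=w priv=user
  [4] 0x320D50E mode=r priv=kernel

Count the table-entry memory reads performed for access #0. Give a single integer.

Walk each access:
#0 VA=0x1011132 (r,user):
  lvl0: tbl 0x3A, slot 8 ⇒ 0x3E007 (P1/RW1/US1/PS0)
  lvl1: tbl 0x3E, slot 17 ⇒ 0x42007 (P1/RW1/US1/PS0)
  ⇒ phys 0x42132  [2 reads]
#1 VA=0x1011132 (r,kernel):
  TLB hit vpn=0x1011 → PA=0x42132
#2 VA=0x3E00E62 (r,user):
  lvl0: tbl 0x3A, slot 31 ⇒ 0x30004 (P0/RW0/US1/PS0)
  ✗ PAGE_NOT_PRESENT  [1 reads]
#3 VA=0x1616877 (w,user):
  lvl0: tbl 0x3A, slot 11 ⇒ 0x46007 (P1/RW1/US1/PS0)
  lvl1: tbl 0x46, slot 22 ⇒ 0x4A003 (P1/RW1/US0/PS0)
  ✗ PROTECTION_VIOLATION  [2 reads]
#4 VA=0x320D50E (r,kernel):
  lvl0: tbl 0x3A, slot 25 ⇒ 0x4C007 (P1/RW1/US1/PS0)
  lvl1: tbl 0x4C, slot 13 ⇒ 0x4F007 (P1/RW1/US1/PS0)
  ⇒ phys 0x4F50E  [2 reads]

Entries read for #0: 2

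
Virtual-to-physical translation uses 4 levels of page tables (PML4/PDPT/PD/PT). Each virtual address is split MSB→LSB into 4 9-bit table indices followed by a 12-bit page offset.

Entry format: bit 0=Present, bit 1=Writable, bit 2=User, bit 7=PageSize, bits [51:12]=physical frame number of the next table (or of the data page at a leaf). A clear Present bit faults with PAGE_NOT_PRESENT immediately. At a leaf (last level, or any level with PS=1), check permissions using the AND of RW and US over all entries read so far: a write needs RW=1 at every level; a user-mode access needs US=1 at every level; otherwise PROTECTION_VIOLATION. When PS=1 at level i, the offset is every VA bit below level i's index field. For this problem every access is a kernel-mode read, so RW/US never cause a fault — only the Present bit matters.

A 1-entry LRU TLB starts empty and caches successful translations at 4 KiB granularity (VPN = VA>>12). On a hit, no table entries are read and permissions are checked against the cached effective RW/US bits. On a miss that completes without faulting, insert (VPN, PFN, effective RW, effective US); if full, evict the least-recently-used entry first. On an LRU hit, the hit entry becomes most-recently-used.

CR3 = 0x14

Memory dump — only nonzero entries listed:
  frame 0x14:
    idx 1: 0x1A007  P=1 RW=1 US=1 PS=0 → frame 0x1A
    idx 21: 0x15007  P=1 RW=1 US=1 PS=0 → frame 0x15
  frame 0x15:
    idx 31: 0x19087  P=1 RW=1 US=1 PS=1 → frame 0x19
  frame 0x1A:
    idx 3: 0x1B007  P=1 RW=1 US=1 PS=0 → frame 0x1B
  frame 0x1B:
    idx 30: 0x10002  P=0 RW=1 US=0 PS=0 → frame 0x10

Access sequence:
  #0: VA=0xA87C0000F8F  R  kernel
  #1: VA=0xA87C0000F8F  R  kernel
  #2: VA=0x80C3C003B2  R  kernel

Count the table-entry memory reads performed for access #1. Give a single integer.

Trace:
#0 VA=0xA87C0000F8F (r,kernel):
  lvl0: tbl 0x14, slot 21 ⇒ 0x15007 (P1/RW1/US1/PS0)
  lvl1: tbl 0x15, slot 31 ⇒ 0x19087 (P1/RW1/US1/PS1)
  ✓ 0x19F8F (huge @L1)  — 2 lookups
#1 VA=0xA87C0000F8F (r,kernel):
  TLB hit vpn=0xA87C0000 → PA=0x19F8F
#2 VA=0x80C3C003B2 (r,kernel):
  lvl0: tbl 0x14, slot 1 ⇒ 0x1A007 (P1/RW1/US1/PS0)
  lvl1: tbl 0x1A, slot 3 ⇒ 0x1B007 (P1/RW1/US1/PS0)
  lvl2: tbl 0x1B, slot 30 ⇒ 0x10002 (P0/RW1/US0/PS0)
  → PAGE_NOT_PRESENT  (3 entries read)

Entries read for #1: 0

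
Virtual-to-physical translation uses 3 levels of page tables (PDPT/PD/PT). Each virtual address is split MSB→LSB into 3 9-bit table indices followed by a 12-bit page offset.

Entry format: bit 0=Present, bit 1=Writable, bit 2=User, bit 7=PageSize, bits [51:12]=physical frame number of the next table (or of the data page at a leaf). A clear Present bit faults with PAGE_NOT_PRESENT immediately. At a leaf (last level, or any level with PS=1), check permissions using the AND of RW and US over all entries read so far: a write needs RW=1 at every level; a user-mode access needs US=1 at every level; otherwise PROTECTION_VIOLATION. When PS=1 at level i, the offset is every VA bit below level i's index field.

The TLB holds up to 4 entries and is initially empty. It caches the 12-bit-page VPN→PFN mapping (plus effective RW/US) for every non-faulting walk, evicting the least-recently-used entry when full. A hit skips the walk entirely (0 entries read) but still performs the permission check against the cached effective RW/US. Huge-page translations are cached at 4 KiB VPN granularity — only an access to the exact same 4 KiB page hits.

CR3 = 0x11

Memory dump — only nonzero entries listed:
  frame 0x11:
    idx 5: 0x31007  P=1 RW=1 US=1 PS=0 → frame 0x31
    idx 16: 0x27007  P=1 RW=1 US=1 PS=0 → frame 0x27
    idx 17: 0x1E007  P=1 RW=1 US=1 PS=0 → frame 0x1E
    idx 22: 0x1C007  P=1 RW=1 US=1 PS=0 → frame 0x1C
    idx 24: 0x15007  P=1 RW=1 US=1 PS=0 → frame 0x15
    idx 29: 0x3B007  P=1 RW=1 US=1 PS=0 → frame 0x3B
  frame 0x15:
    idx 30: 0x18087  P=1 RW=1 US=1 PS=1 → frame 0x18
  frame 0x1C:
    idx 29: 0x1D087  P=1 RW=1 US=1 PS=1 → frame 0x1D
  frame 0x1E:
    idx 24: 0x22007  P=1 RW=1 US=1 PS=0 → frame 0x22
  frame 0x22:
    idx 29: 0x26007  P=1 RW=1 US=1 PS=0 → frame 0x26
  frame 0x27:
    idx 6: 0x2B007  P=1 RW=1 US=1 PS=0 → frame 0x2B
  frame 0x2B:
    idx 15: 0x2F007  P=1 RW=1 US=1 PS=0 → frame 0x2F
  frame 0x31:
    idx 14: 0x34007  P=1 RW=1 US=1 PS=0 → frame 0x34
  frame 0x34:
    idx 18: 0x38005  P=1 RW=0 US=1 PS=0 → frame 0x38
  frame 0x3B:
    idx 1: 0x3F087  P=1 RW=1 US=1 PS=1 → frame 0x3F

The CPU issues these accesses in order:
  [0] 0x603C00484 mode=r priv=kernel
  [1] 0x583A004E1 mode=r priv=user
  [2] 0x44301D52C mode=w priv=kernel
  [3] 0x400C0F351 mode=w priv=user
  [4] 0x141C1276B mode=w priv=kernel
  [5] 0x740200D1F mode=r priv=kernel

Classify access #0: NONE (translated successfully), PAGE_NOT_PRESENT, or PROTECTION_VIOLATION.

Per-access translation:
#0 VA=0x603C00484 (r,kernel):
  L0 @0x11[24] → 0x15007  P=1,RW=1,US=1,PS=0
  L1 @0x15[30] → 0x18087  P=1,RW=1,US=1,PS=1
  → PA=0x18484 (huge @L1)  (2 entries read)
#1 VA=0x583A004E1 (r,user):
  L0 @0x11[22] → 0x1C007  P=1,RW=1,US=1,PS=0
  L1 @0x1C[29] → 0x1D087  P=1,RW=1,US=1,PS=1
  → PA=0x1D4E1 (huge @L1)  (2 entries read)
#2 VA=0x44301D52C (w,kernel):
  L0 @0x11[17] → 0x1E007  P=1,RW=1,US=1,PS=0
  L1 @0x1E[24] → 0x22007  P=1,RW=1,US=1,PS=0
  L2 @0x22[29] → 0x26007  P=1,RW=1,US=1,PS=0
  → PA=0x2652C  (3 entries read)
#3 VA=0x400C0F351 (w,user):
  L0 @0x11[16] → 0x27007  P=1,RW=1,US=1,PS=0
  L1 @0x27[6] → 0x2B007  P=1,RW=1,US=1,PS=0
  L2 @0x2B[15] → 0x2F007  P=1,RW=1,US=1,PS=0
  → PA=0x2F351  (3 entries read)
#4 VA=0x141C1276B (w,kernel):
  L0 @0x11[5] → 0x31007  P=1,RW=1,US=1,PS=0
  L1 @0x31[14] → 0x34007  P=1,RW=1,US=1,PS=0
  L2 @0x34[18] → 0x38005  P=1,RW=0,US=1,PS=0
  ✗ PROTECTION_VIOLATION  [3 reads]
#5 VA=0x740200D1F (r,kernel):
  L0 @0x11[29] → 0x3B007  P=1,RW=1,US=1,PS=0
  L1 @0x3B[1] → 0x3F087  P=1,RW=1,US=1,PS=1
  → PA=0x3FD1F (huge @L1)  (2 entries read)

Access #0 fault: NONE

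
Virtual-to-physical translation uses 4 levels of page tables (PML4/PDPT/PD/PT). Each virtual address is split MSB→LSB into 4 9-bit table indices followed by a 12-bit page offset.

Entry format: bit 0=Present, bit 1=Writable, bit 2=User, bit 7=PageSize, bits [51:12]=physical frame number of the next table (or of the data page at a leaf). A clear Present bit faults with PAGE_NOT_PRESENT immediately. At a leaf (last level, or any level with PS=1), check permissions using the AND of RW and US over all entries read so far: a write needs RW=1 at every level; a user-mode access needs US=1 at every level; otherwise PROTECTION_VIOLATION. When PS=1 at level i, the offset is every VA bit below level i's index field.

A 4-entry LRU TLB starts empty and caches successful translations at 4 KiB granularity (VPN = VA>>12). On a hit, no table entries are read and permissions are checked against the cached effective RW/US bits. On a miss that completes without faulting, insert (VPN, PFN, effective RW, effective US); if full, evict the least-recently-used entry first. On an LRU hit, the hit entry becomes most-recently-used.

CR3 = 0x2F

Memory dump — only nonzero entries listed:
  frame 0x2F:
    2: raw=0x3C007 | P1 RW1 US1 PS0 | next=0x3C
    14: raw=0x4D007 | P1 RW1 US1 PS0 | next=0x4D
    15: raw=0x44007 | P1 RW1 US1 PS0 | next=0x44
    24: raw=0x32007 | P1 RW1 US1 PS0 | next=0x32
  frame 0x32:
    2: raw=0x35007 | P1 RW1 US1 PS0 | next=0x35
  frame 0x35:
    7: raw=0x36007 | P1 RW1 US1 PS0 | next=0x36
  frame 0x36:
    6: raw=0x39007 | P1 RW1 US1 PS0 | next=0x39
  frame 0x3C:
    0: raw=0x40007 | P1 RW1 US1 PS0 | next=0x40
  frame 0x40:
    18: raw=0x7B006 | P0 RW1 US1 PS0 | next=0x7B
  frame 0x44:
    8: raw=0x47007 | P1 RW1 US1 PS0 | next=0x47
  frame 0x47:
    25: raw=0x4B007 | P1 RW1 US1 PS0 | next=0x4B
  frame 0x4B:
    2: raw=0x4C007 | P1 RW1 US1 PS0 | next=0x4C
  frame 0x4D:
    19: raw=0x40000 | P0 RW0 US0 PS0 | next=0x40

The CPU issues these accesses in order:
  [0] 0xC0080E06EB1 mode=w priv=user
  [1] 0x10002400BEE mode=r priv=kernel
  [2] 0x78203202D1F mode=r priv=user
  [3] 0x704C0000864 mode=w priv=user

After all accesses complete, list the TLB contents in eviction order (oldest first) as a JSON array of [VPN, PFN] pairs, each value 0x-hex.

Walk each access:
#0 VA=0xC0080E06EB1 (w,user):
  lvl0: tbl 0x2F, slot 24 ⇒ 0x32007 (P1/RW1/US1/PS0)
  lvl1: tbl 0x32, slot 2 ⇒ 0x35007 (P1/RW1/US1/PS0)
  lvl2: tbl 0x35, slot 7 ⇒ 0x36007 (P1/RW1/US1/PS0)
  lvl3: tbl 0x36, slot 6 ⇒ 0x39007 (P1/RW1/US1/PS0)
  ✓ 0x39EB1  — 4 lookups
#1 VA=0x10002400BEE (r,kernel):
  lvl0: tbl 0x2F, slot 2 ⇒ 0x3C007 (P1/RW1/US1/PS0)
  lvl1: tbl 0x3C, slot 0 ⇒ 0x40007 (P1/RW1/US1/PS0)
  lvl2: tbl 0x40, slot 18 ⇒ 0x7B006 (P0/RW1/US1/PS0)
  → PAGE_NOT_PRESENT  (3 entries read)
#2 VA=0x78203202D1F (r,user):
  lvl0: tbl 0x2F, slot 15 ⇒ 0x44007 (P1/RW1/US1/PS0)
  lvl1: tbl 0x44, slot 8 ⇒ 0x47007 (P1/RW1/US1/PS0)
  lvl2: tbl 0x47, slot 25 ⇒ 0x4B007 (P1/RW1/US1/PS0)
  lvl3: tbl 0x4B, slot 2 ⇒ 0x4C007 (P1/RW1/US1/PS0)
  ✓ 0x4CD1F  — 4 lookups
#3 VA=0x704C0000864 (w,user):
  lvl0: tbl 0x2F, slot 14 ⇒ 0x4D007 (P1/RW1/US1/PS0)
  lvl1: tbl 0x4D, slot 19 ⇒ 0x40000 (P0/RW0/US0/PS0)
  → PAGE_NOT_PRESENT  (2 entries read)

TLB: [["0xC0080E06", "0x39"], ["0x78203202", "0x4C"]]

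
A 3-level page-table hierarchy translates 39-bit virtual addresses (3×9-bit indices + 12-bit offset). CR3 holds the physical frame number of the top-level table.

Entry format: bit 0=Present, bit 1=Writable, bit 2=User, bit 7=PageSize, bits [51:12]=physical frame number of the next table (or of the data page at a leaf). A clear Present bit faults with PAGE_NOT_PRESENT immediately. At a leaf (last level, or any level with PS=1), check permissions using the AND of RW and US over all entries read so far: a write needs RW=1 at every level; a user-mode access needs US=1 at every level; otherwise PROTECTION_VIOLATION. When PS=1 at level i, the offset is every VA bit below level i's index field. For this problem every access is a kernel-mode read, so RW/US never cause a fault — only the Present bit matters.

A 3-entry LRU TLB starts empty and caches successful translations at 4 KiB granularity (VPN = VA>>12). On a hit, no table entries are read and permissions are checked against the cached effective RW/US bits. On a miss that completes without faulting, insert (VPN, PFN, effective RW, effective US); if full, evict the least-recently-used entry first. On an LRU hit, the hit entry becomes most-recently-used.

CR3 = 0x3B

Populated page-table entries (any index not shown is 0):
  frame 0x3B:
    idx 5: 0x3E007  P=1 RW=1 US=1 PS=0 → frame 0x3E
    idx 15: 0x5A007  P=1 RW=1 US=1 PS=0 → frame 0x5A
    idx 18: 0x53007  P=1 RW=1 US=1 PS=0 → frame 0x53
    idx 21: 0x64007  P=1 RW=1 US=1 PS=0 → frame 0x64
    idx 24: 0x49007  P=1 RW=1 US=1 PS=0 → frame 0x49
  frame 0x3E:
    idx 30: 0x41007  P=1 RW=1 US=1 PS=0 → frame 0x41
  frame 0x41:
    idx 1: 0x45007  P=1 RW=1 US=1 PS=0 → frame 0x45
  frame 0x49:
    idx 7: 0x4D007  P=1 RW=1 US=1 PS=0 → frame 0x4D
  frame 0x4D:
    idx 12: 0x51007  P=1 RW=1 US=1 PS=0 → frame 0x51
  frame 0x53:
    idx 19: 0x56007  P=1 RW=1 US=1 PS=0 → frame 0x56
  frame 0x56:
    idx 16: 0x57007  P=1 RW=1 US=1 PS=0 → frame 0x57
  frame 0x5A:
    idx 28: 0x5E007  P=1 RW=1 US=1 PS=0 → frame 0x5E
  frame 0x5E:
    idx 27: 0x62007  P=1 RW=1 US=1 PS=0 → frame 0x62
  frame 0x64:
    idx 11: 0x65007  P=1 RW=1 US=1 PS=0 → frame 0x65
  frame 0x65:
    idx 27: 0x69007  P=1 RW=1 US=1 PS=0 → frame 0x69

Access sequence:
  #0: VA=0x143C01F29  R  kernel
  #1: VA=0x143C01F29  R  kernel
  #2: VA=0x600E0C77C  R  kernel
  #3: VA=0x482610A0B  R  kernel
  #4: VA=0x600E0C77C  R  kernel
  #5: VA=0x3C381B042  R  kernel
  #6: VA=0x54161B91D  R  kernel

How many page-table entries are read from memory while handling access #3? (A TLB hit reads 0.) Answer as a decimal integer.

Per-access translation:
#0 VA=0x143C01F29 (r,kernel):
  L0: frame=0x3B idx=5 entry=0x3E007 [P=1 RW=1 US=1 PS=0]
  L1: frame=0x3E idx=30 entry=0x41007 [P=1 RW=1 US=1 PS=0]
  L2: frame=0x41 idx=1 entry=0x45007 [P=1 RW=1 US=1 PS=0]
  ⇒ phys 0x45F29  [3 reads]
#1 VA=0x143C01F29 (r,kernel):
  TLB hit vpn=0x143C01 → PA=0x45F29
#2 VA=0x600E0C77C (r,kernel):
  L0: frame=0x3B idx=24 entry=0x49007 [P=1 RW=1 US=1 PS=0]
  L1: frame=0x49 idx=7 entry=0x4D007 [P=1 RW=1 US=1 PS=0]
  L2: frame=0x4D idx=12 entry=0x51007 [P=1 RW=1 US=1 PS=0]
  ⇒ phys 0x5177C  [3 reads]
#3 VA=0x482610A0B (r,kernel):
  L0: frame=0x3B idx=18 entry=0x53007 [P=1 RW=1 US=1 PS=0]
  L1: frame=0x53 idx=19 entry=0x56007 [P=1 RW=1 US=1 PS=0]
  L2: frame=0x56 idx=16 entry=0x57007 [P=1 RW=1 US=1 PS=0]
  ⇒ phys 0x57A0B  [3 reads]
#4 VA=0x600E0C77C (r,kernel):
  TLB hit vpn=0x600E0C → PA=0x5177C
#5 VA=0x3C381B042 (r,kernel):
  L0: frame=0x3B idx=15 entry=0x5A007 [P=1 RW=1 US=1 PS=0]
  L1: frame=0x5A idx=28 entry=0x5E007 [P=1 RW=1 US=1 PS=0]
  L2: frame=0x5E idx=27 entry=0x62007 [P=1 RW=1 US=1 PS=0]
  ⇒ phys 0x62042  [3 reads]
#6 VA=0x54161B91D (r,kernel):
  L0: frame=0x3B idx=21 entry=0x64007 [P=1 RW=1 US=1 PS=0]
  L1: frame=0x64 idx=11 entry=0x65007 [P=1 RW=1 US=1 PS=0]
  L2: frame=0x65 idx=27 entry=0x69007 [P=1 RW=1 US=1 PS=0]
  ⇒ phys 0x6991D  [3 reads]

Entries read for #3: 3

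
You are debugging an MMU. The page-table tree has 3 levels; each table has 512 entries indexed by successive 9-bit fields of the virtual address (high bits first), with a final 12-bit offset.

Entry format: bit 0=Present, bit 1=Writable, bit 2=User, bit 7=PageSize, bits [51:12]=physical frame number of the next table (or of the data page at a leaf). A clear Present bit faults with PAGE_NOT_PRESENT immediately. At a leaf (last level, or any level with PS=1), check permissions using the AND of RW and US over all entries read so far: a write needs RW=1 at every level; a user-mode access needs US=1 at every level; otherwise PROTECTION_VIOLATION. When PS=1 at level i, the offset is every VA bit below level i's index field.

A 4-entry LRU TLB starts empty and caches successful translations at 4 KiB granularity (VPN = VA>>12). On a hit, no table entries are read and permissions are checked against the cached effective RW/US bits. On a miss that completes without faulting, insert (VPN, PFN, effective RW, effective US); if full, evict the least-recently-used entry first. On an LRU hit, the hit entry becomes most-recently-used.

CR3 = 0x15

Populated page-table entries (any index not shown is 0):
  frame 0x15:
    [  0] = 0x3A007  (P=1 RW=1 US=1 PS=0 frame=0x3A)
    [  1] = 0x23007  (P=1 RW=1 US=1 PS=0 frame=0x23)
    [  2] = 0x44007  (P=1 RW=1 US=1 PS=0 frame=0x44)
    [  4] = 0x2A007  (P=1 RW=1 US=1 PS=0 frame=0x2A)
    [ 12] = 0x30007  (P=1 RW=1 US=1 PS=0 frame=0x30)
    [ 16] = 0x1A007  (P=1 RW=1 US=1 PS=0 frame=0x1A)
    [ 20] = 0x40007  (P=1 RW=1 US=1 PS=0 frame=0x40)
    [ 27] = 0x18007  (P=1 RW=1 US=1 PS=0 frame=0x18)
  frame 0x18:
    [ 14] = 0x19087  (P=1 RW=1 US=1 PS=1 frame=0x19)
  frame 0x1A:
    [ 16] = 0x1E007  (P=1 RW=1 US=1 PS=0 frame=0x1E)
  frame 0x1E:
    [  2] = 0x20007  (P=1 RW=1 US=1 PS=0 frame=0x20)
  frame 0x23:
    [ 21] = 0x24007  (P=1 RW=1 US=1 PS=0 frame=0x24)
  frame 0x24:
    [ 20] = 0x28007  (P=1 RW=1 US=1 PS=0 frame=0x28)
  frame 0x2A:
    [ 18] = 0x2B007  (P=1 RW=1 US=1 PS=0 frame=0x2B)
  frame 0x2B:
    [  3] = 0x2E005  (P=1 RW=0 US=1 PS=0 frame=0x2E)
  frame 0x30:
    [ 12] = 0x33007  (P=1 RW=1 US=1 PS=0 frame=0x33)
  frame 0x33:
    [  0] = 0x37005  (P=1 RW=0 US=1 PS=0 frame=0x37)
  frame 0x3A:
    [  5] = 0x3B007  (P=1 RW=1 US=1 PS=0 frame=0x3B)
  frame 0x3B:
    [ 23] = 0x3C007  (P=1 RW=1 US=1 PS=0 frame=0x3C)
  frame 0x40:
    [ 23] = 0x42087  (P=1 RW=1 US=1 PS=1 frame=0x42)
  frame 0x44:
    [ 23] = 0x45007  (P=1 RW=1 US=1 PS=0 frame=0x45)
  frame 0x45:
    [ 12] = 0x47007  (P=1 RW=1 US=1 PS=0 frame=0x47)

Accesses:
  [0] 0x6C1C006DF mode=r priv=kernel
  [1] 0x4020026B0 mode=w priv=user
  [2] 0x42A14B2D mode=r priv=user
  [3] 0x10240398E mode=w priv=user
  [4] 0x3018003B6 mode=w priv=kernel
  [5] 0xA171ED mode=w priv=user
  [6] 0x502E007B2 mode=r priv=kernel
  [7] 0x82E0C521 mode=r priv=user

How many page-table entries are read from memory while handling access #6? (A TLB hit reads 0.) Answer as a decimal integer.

Walk each access:
#0 VA=0x6C1C006DF (r,kernel):
  [0] read 0x15 idx=27: raw=0x18007 flags P=1 W=1 U=1 S=0
  [1] read 0x18 idx=14: raw=0x19087 flags P=1 W=1 U=1 S=1
  ✓ 0x196DF (huge @L1)  — 2 lookups
#1 VA=0x4020026B0 (w,user):
  [0] read 0x15 idx=16: raw=0x1A007 flags P=1 W=1 U=1 S=0
  [1] read 0x1A idx=16: raw=0x1E007 flags P=1 W=1 U=1 S=0
  [2] read 0x1E idx=2: raw=0x20007 flags P=1 W=1 U=1 S=0
  ✓ 0x206B0  — 3 lookups
#2 VA=0x42A14B2D (r,user):
  [0] read 0x15 idx=1: raw=0x23007 flags P=1 W=1 U=1 S=0
  [1] read 0x23 idx=21: raw=0x24007 flags P=1 W=1 U=1 S=0
  [2] read 0x24 idx=20: raw=0x28007 flags P=1 W=1 U=1 S=0
  ✓ 0x28B2D  — 3 lookups
#3 VA=0x10240398E (w,user):
  [0] read 0x15 idx=4: raw=0x2A007 flags P=1 W=1 U=1 S=0
  [1] read 0x2A idx=18: raw=0x2B007 flags P=1 W=1 U=1 S=0
  [2] read 0x2B idx=3: raw=0x2E005 flags P=1 W=0 U=1 S=0
  ✗ PROTECTION_VIOLATION  [3 reads]
#4 VA=0x3018003B6 (w,kernel):
  [0] read 0x15 idx=12: raw=0x30007 flags P=1 W=1 U=1 S=0
  [1] read 0x30 idx=12: raw=0x33007 flags P=1 W=1 U=1 S=0
  [2] read 0x33 idx=0: raw=0x37005 flags P=1 W=0 U=1 S=0
  ✗ PROTECTION_VIOLATION  [3 reads]
#5 VA=0xA171ED (w,user):
  [0] read 0x15 idx=0: raw=0x3A007 flags P=1 W=1 U=1 S=0
  [1] read 0x3A idx=5: raw=0x3B007 flags P=1 W=1 U=1 S=0
  [2] read 0x3B idx=23: raw=0x3C007 flags P=1 W=1 U=1 S=0
  ✓ 0x3C1ED  — 3 lookups
#6 VA=0x502E007B2 (r,kernel):
  [0] read 0x15 idx=20: raw=0x40007 flags P=1 W=1 U=1 S=0
  [1] read 0x40 idx=23: raw=0x42087 flags P=1 W=1 U=1 S=1
  ✓ 0x427B2 (huge @L1)  — 2 lookups
#7 VA=0x82E0C521 (r,user):
  [0] read 0x15 idx=2: raw=0x44007 flags P=1 W=1 U=1 S=0
  [1] read 0x44 idx=23: raw=0x45007 flags P=1 W=1 U=1 S=0
  [2] read 0x45 idx=12: raw=0x47007 flags P=1 W=1 U=1 S=0
  ✓ 0x47521  — 3 lookups

Entries read for #6: 2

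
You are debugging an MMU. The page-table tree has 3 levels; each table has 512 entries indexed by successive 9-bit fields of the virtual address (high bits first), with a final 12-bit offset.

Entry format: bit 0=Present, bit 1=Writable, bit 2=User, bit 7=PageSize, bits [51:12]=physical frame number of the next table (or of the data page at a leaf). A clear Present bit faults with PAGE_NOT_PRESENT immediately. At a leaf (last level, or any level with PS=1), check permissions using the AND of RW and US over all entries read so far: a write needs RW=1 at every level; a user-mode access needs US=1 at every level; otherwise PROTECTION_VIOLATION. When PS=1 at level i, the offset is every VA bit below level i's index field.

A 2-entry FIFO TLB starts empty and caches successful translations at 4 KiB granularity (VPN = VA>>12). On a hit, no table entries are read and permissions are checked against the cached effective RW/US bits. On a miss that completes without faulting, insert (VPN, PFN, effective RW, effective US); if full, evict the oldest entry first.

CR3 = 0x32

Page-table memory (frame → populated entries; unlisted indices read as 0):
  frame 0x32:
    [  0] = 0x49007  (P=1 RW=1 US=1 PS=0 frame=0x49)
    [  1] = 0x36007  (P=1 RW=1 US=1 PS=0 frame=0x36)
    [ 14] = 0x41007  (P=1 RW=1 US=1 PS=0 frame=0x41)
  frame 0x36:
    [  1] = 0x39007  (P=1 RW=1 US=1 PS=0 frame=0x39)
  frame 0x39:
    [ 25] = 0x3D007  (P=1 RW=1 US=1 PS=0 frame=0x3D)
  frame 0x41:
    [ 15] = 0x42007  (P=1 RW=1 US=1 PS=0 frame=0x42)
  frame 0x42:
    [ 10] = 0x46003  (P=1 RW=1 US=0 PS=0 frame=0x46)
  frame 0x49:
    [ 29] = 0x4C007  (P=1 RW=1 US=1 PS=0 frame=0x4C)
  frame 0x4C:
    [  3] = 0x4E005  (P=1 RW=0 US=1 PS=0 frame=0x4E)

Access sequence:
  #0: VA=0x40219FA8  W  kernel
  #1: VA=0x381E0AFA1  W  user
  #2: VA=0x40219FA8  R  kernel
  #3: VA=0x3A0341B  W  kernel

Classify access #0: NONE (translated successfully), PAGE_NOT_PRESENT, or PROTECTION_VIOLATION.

Per-access translation:
#0 VA=0x40219FA8 (w,kernel):
  lvl0: tbl 0x32, slot 1 ⇒ 0x36007 (P1/RW1/US1/PS0)
  lvl1: tbl 0x36, slot 1 ⇒ 0x39007 (P1/RW1/US1/PS0)
  lvl2: tbl 0x39, slot 25 ⇒ 0x3D007 (P1/RW1/US1/PS0)
  → PA=0x3DFA8  (3 entries read)
#1 VA=0x381E0AFA1 (w,user):
  lvl0: tbl 0x32, slot 14 ⇒ 0x41007 (P1/RW1/US1/PS0)
  lvl1: tbl 0x41, slot 15 ⇒ 0x42007 (P1/RW1/US1/PS0)
  lvl2: tbl 0x42, slot 10 ⇒ 0x46003 (P1/RW1/US0/PS0)
  ⇒ fault: PROTECTION_VIOLATION  — 3 lookups
#2 VA=0x40219FA8 (r,kernel):
  TLB hit vpn=0x40219 → PA=0x3DFA8
#3 VA=0x3A0341B (w,kernel):
  lvl0: tbl 0x32, slot 0 ⇒ 0x49007 (P1/RW1/US1/PS0)
  lvl1: tbl 0x49, slot 29 ⇒ 0x4C007 (P1/RW1/US1/PS0)
  lvl2: tbl 0x4C, slot 3 ⇒ 0x4E005 (P1/RW0/US1/PS0)
  ⇒ fault: PROTECTION_VIOLATION  — 3 lookups

Access #0 fault: NONE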